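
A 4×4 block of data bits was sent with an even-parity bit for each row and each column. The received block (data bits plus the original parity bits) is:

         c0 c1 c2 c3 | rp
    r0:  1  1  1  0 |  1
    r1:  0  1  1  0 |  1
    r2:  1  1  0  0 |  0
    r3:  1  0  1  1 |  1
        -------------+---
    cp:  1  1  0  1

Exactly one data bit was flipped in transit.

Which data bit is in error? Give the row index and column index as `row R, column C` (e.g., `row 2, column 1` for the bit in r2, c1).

Recompute each row's even parity and compare to rp:
  r0: data parity 1, sent rp 1 → ok
  r1: data parity 0, sent rp 1 → mismatch
  r2: data parity 0, sent rp 0 → ok
  r3: data parity 1, sent rp 1 → ok
Recompute each column's even parity and compare to cp:
  c0: data parity 1, sent cp 1 → ok
  c1: data parity 1, sent cp 1 → ok
  c2: data parity 1, sent cp 0 → mismatch
  c3: data parity 1, sent cp 1 → ok
Exactly one row (r1) and one column (c2) fail → the flipped bit is at their intersection.

row 1, column 2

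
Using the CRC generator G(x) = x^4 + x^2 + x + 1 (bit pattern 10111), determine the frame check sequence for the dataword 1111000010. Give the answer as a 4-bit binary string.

Append 4 zeros: 11110000100000. Divide by 10111 (XOR where the leading bit is 1):
  pos 0: 11110 XOR 10111 = 01001
  pos 1: 10010 XOR 10111 = 00101
  pos 3: 10100 XOR 10111 = 00011
  pos 6: 11100 XOR 10111 = 01011
  pos 7: 10110 XOR 10111 = 00001
Remainder (last 4 bits) = 0100. This is the CRC / FCS.

0100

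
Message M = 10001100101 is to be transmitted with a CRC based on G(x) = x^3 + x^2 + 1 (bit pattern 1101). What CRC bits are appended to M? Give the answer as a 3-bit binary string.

110

Append 3 zeros: 10001100101000. Divide by 1101 (XOR where the leading bit is 1):
  pos 0: 1000 XOR 1101 = 0101
  pos 1: 1011 XOR 1101 = 0110
  pos 2: 1101 XOR 1101 = 0000
  pos 8: 1010 XOR 1101 = 0111
  pos 9: 1110 XOR 1101 = 0011
Remainder (last 3 bits) = 110. This is the CRC / FCS.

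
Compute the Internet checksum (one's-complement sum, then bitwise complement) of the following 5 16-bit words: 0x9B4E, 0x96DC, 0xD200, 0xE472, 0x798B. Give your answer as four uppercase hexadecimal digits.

One's-complement addition (fold any carry out of bit 15 back into bit 0):
  0x9B4E + 0x96DC = 0x1322A → wrap carry → 0x322B
  0x322B + 0xD200 = 0x1042B → wrap carry → 0x042C
  0x042C + 0xE472 = 0x0E89E
  0xE89E + 0x798B = 0x16229 → wrap carry → 0x622A
One's-complement sum = 0x622A.
Checksum = ~0x622A & 0xFFFF = 0x9DD5.

9DD5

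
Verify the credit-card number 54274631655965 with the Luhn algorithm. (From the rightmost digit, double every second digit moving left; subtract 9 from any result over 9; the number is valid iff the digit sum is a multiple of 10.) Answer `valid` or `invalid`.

From the right, keep odd positions and double even positions (subtract 9 from any doubled value over 9):
  doubled (positions 2,4,...): 3 1 3 6 8 4 1 → sum 26
  kept (positions 1,3,...): 5 9 5 1 6 7 4 → sum 37
Total = 63.
63 mod 10 = 3, so the number is invalid.

invalid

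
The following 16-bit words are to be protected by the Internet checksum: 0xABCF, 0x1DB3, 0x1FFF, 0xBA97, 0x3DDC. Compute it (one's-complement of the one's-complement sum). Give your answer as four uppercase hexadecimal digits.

One's-complement addition (fold any carry out of bit 15 back into bit 0):
  0xABCF + 0x1DB3 = 0x0C982
  0xC982 + 0x1FFF = 0x0E981
  0xE981 + 0xBA97 = 0x1A418 → wrap carry → 0xA419
  0xA419 + 0x3DDC = 0x0E1F5
One's-complement sum = 0xE1F5.
Checksum = ~0xE1F5 & 0xFFFF = 0x1E0A.

1E0A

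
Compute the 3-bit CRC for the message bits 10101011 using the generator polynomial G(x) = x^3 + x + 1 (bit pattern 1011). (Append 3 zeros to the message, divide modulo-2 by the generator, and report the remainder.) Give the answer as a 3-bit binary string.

001

Append 3 zeros: 10101011000. Divide by 1011 (XOR where the leading bit is 1):
  pos 0: 1010 XOR 1011 = 0001
  pos 3: 1101 XOR 1011 = 0110
  pos 4: 1101 XOR 1011 = 0110
  pos 5: 1100 XOR 1011 = 0111
  pos 6: 1110 XOR 1011 = 0101
  pos 7: 1010 XOR 1011 = 0001
Remainder (last 3 bits) = 001. This is the CRC / FCS.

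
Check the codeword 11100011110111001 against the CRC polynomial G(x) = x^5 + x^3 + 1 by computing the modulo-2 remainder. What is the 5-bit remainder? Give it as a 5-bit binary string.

00000

Modulo-2 division of 11100011110111001 by 101001:
  pos 0: 111000 XOR 101001 = 010001
  pos 1: 100011 XOR 101001 = 001010
  pos 3: 101011 XOR 101001 = 000010
  pos 7: 101011 XOR 101001 = 000010
  pos 11: 101001 XOR 101001 = 000000
Remainder = 00000 (zero — the frame passes the CRC check).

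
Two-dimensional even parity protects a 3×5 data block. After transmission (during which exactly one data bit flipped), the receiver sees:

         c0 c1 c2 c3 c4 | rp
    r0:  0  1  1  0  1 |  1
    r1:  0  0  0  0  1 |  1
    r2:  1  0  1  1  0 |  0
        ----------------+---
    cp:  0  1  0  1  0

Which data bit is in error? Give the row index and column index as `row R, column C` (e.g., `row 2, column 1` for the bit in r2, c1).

row 2, column 0

Recompute each row's even parity and compare to rp:
  r0: data parity 1, sent rp 1 → ok
  r1: data parity 1, sent rp 1 → ok
  r2: data parity 1, sent rp 0 → mismatch
Recompute each column's even parity and compare to cp:
  c0: data parity 1, sent cp 0 → mismatch
  c1: data parity 1, sent cp 1 → ok
  c2: data parity 0, sent cp 0 → ok
  c3: data parity 1, sent cp 1 → ok
  c4: data parity 0, sent cp 0 → ok
Exactly one row (r2) and one column (c0) fail → the flipped bit is at their intersection.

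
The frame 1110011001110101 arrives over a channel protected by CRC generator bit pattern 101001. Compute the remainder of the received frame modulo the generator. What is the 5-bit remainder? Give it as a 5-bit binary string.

10000

Modulo-2 division of 1110011001110101 by 101001:
  pos 0: 111001 XOR 101001 = 010000
  pos 1: 100001 XOR 101001 = 001000
  pos 3: 100000 XOR 101001 = 001001
  pos 5: 100111 XOR 101001 = 001110
  pos 7: 111010 XOR 101001 = 010011
  pos 8: 100111 XOR 101001 = 001110
  pos 10: 111001 XOR 101001 = 010000
Remainder = 10000 (nonzero — an error is detected).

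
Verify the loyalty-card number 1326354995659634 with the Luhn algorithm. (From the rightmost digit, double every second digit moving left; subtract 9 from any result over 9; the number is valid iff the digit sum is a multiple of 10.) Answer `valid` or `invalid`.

From the right, keep odd positions and double even positions (subtract 9 from any doubled value over 9):
  doubled (positions 2,4,...): 6 9 3 9 8 6 4 2 → sum 47
  kept (positions 1,3,...): 4 6 5 5 9 5 6 3 → sum 43
Total = 90.
90 mod 10 = 0, so the number is valid.

valid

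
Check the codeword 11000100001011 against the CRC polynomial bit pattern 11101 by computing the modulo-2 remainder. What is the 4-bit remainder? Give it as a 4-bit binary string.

Modulo-2 division of 11000100001011 by 11101:
  pos 0: 11000 XOR 11101 = 00101
  pos 2: 10110 XOR 11101 = 01011
  pos 3: 10110 XOR 11101 = 01011
  pos 4: 10110 XOR 11101 = 01011
  pos 5: 10110 XOR 11101 = 01011
  pos 6: 10111 XOR 11101 = 01010
  pos 7: 10100 XOR 11101 = 01001
  pos 8: 10011 XOR 11101 = 01110
  pos 9: 11101 XOR 11101 = 00000
Remainder = 0000 (zero — the frame passes the CRC check).

0000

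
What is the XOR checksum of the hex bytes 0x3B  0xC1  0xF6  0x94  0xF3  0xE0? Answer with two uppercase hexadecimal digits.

XOR the bytes together:
  start with 0x3B
  0x3B ⊕ 0xC1 = 0xFA
  0xFA ⊕ 0xF6 = 0x0C
  0x0C ⊕ 0x94 = 0x98
  0x98 ⊕ 0xF3 = 0x6B
  0x6B ⊕ 0xE0 = 0x8B

8B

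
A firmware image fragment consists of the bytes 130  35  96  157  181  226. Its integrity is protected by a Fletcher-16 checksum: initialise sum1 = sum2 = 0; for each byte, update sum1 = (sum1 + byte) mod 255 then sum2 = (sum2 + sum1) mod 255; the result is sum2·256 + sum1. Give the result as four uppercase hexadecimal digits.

673C

Running sums (mod 255):
  after byte 0 (130): sum1=130, sum2=130
  after byte 1 (35): sum1=165, sum2=40
  after byte 2 (96): sum1=6, sum2=46
  after byte 3 (157): sum1=163, sum2=209
  after byte 4 (181): sum1=89, sum2=43
  after byte 5 (226): sum1=60, sum2=103
Checksum = sum2·256 + sum1 = 103·256 + 60 = 26428 = 0x673C.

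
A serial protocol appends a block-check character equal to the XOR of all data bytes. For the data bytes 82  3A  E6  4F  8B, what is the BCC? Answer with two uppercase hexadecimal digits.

9A

XOR the bytes together:
  start with 0x82
  0x82 ⊕ 0x3A = 0xB8
  0xB8 ⊕ 0xE6 = 0x5E
  0x5E ⊕ 0x4F = 0x11
  0x11 ⊕ 0x8B = 0x9A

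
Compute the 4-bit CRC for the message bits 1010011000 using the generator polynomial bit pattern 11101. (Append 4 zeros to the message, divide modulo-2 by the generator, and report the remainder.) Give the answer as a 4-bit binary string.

Append 4 zeros: 10100110000000. Divide by 11101 (XOR where the leading bit is 1):
  pos 0: 10100 XOR 11101 = 01001
  pos 1: 10011 XOR 11101 = 01110
  pos 2: 11101 XOR 11101 = 00000
Remainder (last 4 bits) = 0000. This is the CRC / FCS.

0000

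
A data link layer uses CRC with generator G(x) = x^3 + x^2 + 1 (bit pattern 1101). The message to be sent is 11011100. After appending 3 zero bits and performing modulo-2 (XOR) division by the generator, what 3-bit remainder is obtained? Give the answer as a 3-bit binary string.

Append 3 zeros: 11011100000. Divide by 1101 (XOR where the leading bit is 1):
  pos 0: 1101 XOR 1101 = 0000
  pos 4: 1100 XOR 1101 = 0001
  pos 7: 1000 XOR 1101 = 0101
Remainder (last 3 bits) = 101. This is the CRC / FCS.

101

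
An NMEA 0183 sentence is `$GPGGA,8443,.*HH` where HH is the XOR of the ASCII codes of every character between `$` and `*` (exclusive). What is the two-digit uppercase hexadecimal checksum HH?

73

XOR the ASCII codes of the payload characters:
  'G' = 0x47 → acc = 0x47
  'P' = 0x50 → acc = 0x17
  'G' = 0x47 → acc = 0x50
  'G' = 0x47 → acc = 0x17
  'A' = 0x41 → acc = 0x56
  ',' = 0x2C → acc = 0x7A
  '8' = 0x38 → acc = 0x42
  '4' = 0x34 → acc = 0x76
  '4' = 0x34 → acc = 0x42
  '3' = 0x33 → acc = 0x71
  ',' = 0x2C → acc = 0x5D
  '.' = 0x2E → acc = 0x73
Checksum = 0x73.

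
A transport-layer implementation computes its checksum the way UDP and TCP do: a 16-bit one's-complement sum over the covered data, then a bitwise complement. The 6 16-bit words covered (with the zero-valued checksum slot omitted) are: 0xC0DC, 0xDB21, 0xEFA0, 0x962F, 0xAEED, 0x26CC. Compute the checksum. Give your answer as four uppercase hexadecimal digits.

0877

One's-complement addition (fold any carry out of bit 15 back into bit 0):
  0xC0DC + 0xDB21 = 0x19BFD → wrap carry → 0x9BFE
  0x9BFE + 0xEFA0 = 0x18B9E → wrap carry → 0x8B9F
  0x8B9F + 0x962F = 0x121CE → wrap carry → 0x21CF
  0x21CF + 0xAEED = 0x0D0BC
  0xD0BC + 0x26CC = 0x0F788
One's-complement sum = 0xF788.
Checksum = ~0xF788 & 0xFFFF = 0x0877.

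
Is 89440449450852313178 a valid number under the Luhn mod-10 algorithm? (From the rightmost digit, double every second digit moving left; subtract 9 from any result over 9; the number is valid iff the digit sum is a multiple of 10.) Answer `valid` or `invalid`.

valid

From the right, keep odd positions and double even positions (subtract 9 from any doubled value over 9):
  doubled (positions 2,4,...): 5 6 6 1 0 8 8 0 8 7 → sum 49
  kept (positions 1,3,...): 8 1 1 2 8 5 9 4 4 9 → sum 51
Total = 100.
100 mod 10 = 0, so the number is valid.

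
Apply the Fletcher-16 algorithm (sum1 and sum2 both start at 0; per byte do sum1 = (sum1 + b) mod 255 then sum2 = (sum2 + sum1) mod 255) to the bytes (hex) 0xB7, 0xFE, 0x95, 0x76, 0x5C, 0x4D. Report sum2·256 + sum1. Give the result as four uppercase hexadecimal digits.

Running sums (mod 255):
  after byte 0 (0xB7): sum1=183, sum2=183
  after byte 1 (0xFE): sum1=182, sum2=110
  after byte 2 (0x95): sum1=76, sum2=186
  after byte 3 (0x76): sum1=194, sum2=125
  after byte 4 (0x5C): sum1=31, sum2=156
  after byte 5 (0x4D): sum1=108, sum2=9
Checksum = sum2·256 + sum1 = 9·256 + 108 = 2412 = 0x096C.

096C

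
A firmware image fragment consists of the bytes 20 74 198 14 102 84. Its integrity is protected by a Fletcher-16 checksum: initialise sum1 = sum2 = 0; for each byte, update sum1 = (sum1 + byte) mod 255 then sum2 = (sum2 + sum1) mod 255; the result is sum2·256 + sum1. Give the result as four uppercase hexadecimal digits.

52ED

Running sums (mod 255):
  after byte 0 (20): sum1=20, sum2=20
  after byte 1 (74): sum1=94, sum2=114
  after byte 2 (198): sum1=37, sum2=151
  after byte 3 (14): sum1=51, sum2=202
  after byte 4 (102): sum1=153, sum2=100
  after byte 5 (84): sum1=237, sum2=82
Checksum = sum2·256 + sum1 = 82·256 + 237 = 21229 = 0x52ED.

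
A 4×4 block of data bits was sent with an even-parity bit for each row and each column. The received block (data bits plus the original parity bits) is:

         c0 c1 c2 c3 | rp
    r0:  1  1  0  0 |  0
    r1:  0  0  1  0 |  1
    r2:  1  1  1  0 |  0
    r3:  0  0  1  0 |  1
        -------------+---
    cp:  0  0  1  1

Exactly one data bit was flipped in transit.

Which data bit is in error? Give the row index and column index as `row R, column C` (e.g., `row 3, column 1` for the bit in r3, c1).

Recompute each row's even parity and compare to rp:
  r0: data parity 0, sent rp 0 → ok
  r1: data parity 1, sent rp 1 → ok
  r2: data parity 1, sent rp 0 → mismatch
  r3: data parity 1, sent rp 1 → ok
Recompute each column's even parity and compare to cp:
  c0: data parity 0, sent cp 0 → ok
  c1: data parity 0, sent cp 0 → ok
  c2: data parity 1, sent cp 1 → ok
  c3: data parity 0, sent cp 1 → mismatch
Exactly one row (r2) and one column (c3) fail → the flipped bit is at their intersection.

row 2, column 3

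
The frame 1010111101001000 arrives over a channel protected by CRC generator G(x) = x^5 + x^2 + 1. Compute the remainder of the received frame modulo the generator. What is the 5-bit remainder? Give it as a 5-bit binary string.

00000

Modulo-2 division of 1010111101001000 by 100101:
  pos 0: 101011 XOR 100101 = 001110
  pos 2: 111011 XOR 100101 = 011110
  pos 3: 111100 XOR 100101 = 011001
  pos 4: 110011 XOR 100101 = 010110
  pos 5: 101100 XOR 100101 = 001001
  pos 7: 100101 XOR 100101 = 000000
Remainder = 00000 (zero — the frame passes the CRC check).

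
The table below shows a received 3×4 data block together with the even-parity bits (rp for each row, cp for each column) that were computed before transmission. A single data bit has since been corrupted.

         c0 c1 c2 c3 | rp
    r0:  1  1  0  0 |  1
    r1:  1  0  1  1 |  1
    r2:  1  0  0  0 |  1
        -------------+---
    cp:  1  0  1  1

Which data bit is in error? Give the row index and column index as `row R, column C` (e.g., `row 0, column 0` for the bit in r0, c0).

Recompute each row's even parity and compare to rp:
  r0: data parity 0, sent rp 1 → mismatch
  r1: data parity 1, sent rp 1 → ok
  r2: data parity 1, sent rp 1 → ok
Recompute each column's even parity and compare to cp:
  c0: data parity 1, sent cp 1 → ok
  c1: data parity 1, sent cp 0 → mismatch
  c2: data parity 1, sent cp 1 → ok
  c3: data parity 1, sent cp 1 → ok
Exactly one row (r0) and one column (c1) fail → the flipped bit is at their intersection.

row 0, column 1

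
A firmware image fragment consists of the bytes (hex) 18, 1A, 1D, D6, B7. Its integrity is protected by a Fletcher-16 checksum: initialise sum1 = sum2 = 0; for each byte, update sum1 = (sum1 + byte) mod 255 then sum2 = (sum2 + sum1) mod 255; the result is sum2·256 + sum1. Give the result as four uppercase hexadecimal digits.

9DDD

Running sums (mod 255):
  after byte 0 (18): sum1=24, sum2=24
  after byte 1 (1A): sum1=50, sum2=74
  after byte 2 (1D): sum1=79, sum2=153
  after byte 3 (D6): sum1=38, sum2=191
  after byte 4 (B7): sum1=221, sum2=157
Checksum = sum2·256 + sum1 = 157·256 + 221 = 40413 = 0x9DDD.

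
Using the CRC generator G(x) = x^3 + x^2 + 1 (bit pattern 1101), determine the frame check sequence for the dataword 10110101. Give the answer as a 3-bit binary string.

000

Append 3 zeros: 10110101000. Divide by 1101 (XOR where the leading bit is 1):
  pos 0: 1011 XOR 1101 = 0110
  pos 1: 1100 XOR 1101 = 0001
  pos 4: 1101 XOR 1101 = 0000
Remainder (last 3 bits) = 000. This is the CRC / FCS.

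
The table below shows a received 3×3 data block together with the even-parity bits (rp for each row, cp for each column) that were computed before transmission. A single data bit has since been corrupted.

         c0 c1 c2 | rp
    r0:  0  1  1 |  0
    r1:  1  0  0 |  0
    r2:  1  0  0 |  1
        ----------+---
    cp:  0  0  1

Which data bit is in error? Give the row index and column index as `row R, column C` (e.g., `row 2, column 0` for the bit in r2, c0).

Recompute each row's even parity and compare to rp:
  r0: data parity 0, sent rp 0 → ok
  r1: data parity 1, sent rp 0 → mismatch
  r2: data parity 1, sent rp 1 → ok
Recompute each column's even parity and compare to cp:
  c0: data parity 0, sent cp 0 → ok
  c1: data parity 1, sent cp 0 → mismatch
  c2: data parity 1, sent cp 1 → ok
Exactly one row (r1) and one column (c1) fail → the flipped bit is at their intersection.

row 1, column 1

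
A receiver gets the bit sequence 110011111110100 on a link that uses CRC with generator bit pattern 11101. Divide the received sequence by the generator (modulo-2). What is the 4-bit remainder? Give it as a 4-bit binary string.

0000

Modulo-2 division of 110011111110100 by 11101:
  pos 0: 11001 XOR 11101 = 00100
  pos 2: 10011 XOR 11101 = 01110
  pos 3: 11101 XOR 11101 = 00000
  pos 8: 11101 XOR 11101 = 00000
Remainder = 0000 (zero — the frame passes the CRC check).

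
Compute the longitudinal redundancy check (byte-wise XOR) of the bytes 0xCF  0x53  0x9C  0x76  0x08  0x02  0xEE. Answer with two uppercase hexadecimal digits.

92

XOR the bytes together:
  start with 0xCF
  0xCF ⊕ 0x53 = 0x9C
  0x9C ⊕ 0x9C = 0x00
  0x00 ⊕ 0x76 = 0x76
  0x76 ⊕ 0x08 = 0x7E
  0x7E ⊕ 0x02 = 0x7C
  0x7C ⊕ 0xEE = 0x92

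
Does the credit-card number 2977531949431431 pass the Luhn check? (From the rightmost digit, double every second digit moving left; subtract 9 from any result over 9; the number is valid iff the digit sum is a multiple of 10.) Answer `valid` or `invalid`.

From the right, keep odd positions and double even positions (subtract 9 from any doubled value over 9):
  doubled (positions 2,4,...): 6 2 8 8 2 1 5 4 → sum 36
  kept (positions 1,3,...): 1 4 3 9 9 3 7 9 → sum 45
Total = 81.
81 mod 10 = 1, so the number is invalid.

invalid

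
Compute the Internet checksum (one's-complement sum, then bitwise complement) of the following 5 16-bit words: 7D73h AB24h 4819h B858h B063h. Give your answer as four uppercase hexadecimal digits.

2692

One's-complement addition (fold any carry out of bit 15 back into bit 0):
  0x7D73 + 0xAB24 = 0x12897 → wrap carry → 0x2898
  0x2898 + 0x4819 = 0x070B1
  0x70B1 + 0xB858 = 0x12909 → wrap carry → 0x290A
  0x290A + 0xB063 = 0x0D96D
One's-complement sum = 0xD96D.
Checksum = ~0xD96D & 0xFFFF = 0x2692.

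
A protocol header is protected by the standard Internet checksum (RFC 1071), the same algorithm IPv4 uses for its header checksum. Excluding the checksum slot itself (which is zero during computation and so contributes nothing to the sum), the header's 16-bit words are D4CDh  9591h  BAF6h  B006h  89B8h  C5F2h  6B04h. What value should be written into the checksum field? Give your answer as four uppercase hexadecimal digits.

One's-complement addition (fold any carry out of bit 15 back into bit 0):
  0xD4CD + 0x9591 = 0x16A5E → wrap carry → 0x6A5F
  0x6A5F + 0xBAF6 = 0x12555 → wrap carry → 0x2556
  0x2556 + 0xB006 = 0x0D55C
  0xD55C + 0x89B8 = 0x15F14 → wrap carry → 0x5F15
  0x5F15 + 0xC5F2 = 0x12507 → wrap carry → 0x2508
  0x2508 + 0x6B04 = 0x0900C
One's-complement sum = 0x900C.
Checksum = ~0x900C & 0xFFFF = 0x6FF3.

6FF3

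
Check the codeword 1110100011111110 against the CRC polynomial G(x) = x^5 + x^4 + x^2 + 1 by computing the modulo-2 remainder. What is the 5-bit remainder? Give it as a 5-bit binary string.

00111

Modulo-2 division of 1110100011111110 by 110101:
  pos 0: 111010 XOR 110101 = 001111
  pos 2: 111100 XOR 110101 = 001001
  pos 4: 100111 XOR 110101 = 010010
  pos 5: 100101 XOR 110101 = 010000
  pos 6: 100001 XOR 110101 = 010100
  pos 7: 101001 XOR 110101 = 011100
  pos 8: 111001 XOR 110101 = 001100
  pos 10: 110010 XOR 110101 = 000111
Remainder = 00111 (nonzero — an error is detected).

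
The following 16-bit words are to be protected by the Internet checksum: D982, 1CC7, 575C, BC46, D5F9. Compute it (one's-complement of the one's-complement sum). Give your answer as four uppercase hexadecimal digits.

One's-complement addition (fold any carry out of bit 15 back into bit 0):
  0xD982 + 0x1CC7 = 0x0F649
  0xF649 + 0x575C = 0x14DA5 → wrap carry → 0x4DA6
  0x4DA6 + 0xBC46 = 0x109EC → wrap carry → 0x09ED
  0x09ED + 0xD5F9 = 0x0DFE6
One's-complement sum = 0xDFE6.
Checksum = ~0xDFE6 & 0xFFFF = 0x2019.

2019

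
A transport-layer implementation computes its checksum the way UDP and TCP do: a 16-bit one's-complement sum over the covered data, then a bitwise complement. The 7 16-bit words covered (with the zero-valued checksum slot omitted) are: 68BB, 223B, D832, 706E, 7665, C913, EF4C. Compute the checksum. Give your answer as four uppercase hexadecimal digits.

One's-complement addition (fold any carry out of bit 15 back into bit 0):
  0x68BB + 0x223B = 0x08AF6
  0x8AF6 + 0xD832 = 0x16328 → wrap carry → 0x6329
  0x6329 + 0x706E = 0x0D397
  0xD397 + 0x7665 = 0x149FC → wrap carry → 0x49FD
  0x49FD + 0xC913 = 0x11310 → wrap carry → 0x1311
  0x1311 + 0xEF4C = 0x1025D → wrap carry → 0x025E
One's-complement sum = 0x025E.
Checksum = ~0x025E & 0xFFFF = 0xFDA1.

FDA1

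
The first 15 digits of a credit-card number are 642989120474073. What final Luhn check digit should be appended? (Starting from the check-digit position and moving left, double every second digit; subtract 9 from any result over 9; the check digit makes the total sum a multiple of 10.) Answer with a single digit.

Partial digits right→left: 3 7 0 4 7 4 0 2 1 9 8 9 2 4 6
Double every second digit counting from the check-digit position (so the 1st, 3rd, 5th, ... of the partial from the right).
  doubled (with −9 where >9): 6 0 5 0 2 7 4 3 → sum 27
  kept as-is: 7 4 4 2 9 9 4 → sum 39
Total = 27 + 39 = 66.
Check digit = (10 − (66 mod 10)) mod 10 = 4.

4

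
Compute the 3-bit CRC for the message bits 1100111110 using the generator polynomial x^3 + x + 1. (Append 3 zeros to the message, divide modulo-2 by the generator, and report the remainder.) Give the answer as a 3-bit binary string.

Append 3 zeros: 1100111110000. Divide by 1011 (XOR where the leading bit is 1):
  pos 0: 1100 XOR 1011 = 0111
  pos 1: 1111 XOR 1011 = 0100
  pos 2: 1001 XOR 1011 = 0010
  pos 4: 1011 XOR 1011 = 0000
  pos 8: 1000 XOR 1011 = 0011
Remainder (last 3 bits) = 110. This is the CRC / FCS.

110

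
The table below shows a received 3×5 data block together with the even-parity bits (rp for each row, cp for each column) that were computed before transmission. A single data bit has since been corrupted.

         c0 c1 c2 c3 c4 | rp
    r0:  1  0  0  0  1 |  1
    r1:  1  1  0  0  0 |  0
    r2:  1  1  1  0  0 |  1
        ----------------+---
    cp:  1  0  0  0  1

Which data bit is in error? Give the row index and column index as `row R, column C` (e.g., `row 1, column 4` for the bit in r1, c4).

Recompute each row's even parity and compare to rp:
  r0: data parity 0, sent rp 1 → mismatch
  r1: data parity 0, sent rp 0 → ok
  r2: data parity 1, sent rp 1 → ok
Recompute each column's even parity and compare to cp:
  c0: data parity 1, sent cp 1 → ok
  c1: data parity 0, sent cp 0 → ok
  c2: data parity 1, sent cp 0 → mismatch
  c3: data parity 0, sent cp 0 → ok
  c4: data parity 1, sent cp 1 → ok
Exactly one row (r0) and one column (c2) fail → the flipped bit is at their intersection.

row 0, column 2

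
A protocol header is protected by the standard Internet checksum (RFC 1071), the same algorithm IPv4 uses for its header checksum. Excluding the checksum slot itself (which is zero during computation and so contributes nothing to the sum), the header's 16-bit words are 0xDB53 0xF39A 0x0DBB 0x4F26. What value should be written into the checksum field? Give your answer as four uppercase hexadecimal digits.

D42F

One's-complement addition (fold any carry out of bit 15 back into bit 0):
  0xDB53 + 0xF39A = 0x1CEED → wrap carry → 0xCEEE
  0xCEEE + 0x0DBB = 0x0DCA9
  0xDCA9 + 0x4F26 = 0x12BCF → wrap carry → 0x2BD0
One's-complement sum = 0x2BD0.
Checksum = ~0x2BD0 & 0xFFFF = 0xD42F.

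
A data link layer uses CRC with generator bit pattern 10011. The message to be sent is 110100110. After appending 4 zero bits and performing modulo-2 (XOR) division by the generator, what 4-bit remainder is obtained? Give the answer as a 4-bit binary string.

0001

Append 4 zeros: 1101001100000. Divide by 10011 (XOR where the leading bit is 1):
  pos 0: 11010 XOR 10011 = 01001
  pos 1: 10010 XOR 10011 = 00001
  pos 5: 11100 XOR 10011 = 01111
  pos 6: 11110 XOR 10011 = 01101
  pos 7: 11010 XOR 10011 = 01001
  pos 8: 10010 XOR 10011 = 00001
Remainder (last 4 bits) = 0001. This is the CRC / FCS.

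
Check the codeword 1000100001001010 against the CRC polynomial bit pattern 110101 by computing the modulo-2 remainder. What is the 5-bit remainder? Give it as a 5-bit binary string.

Modulo-2 division of 1000100001001010 by 110101:
  pos 0: 100010 XOR 110101 = 010111
  pos 1: 101110 XOR 110101 = 011011
  pos 2: 110110 XOR 110101 = 000011
  pos 6: 110100 XOR 110101 = 000001
Remainder = 11010 (nonzero — an error is detected).

11010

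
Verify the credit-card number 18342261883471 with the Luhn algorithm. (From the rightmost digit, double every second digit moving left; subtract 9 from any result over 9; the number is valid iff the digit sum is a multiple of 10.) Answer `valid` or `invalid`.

invalid

From the right, keep odd positions and double even positions (subtract 9 from any doubled value over 9):
  doubled (positions 2,4,...): 5 6 7 3 4 6 2 → sum 33
  kept (positions 1,3,...): 1 4 8 1 2 4 8 → sum 28
Total = 61.
61 mod 10 = 1, so the number is invalid.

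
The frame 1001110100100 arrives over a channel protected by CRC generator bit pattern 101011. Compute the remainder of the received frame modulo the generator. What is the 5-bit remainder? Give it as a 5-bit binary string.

00000

Modulo-2 division of 1001110100100 by 101011:
  pos 0: 100111 XOR 101011 = 001100
  pos 2: 110001 XOR 101011 = 011010
  pos 3: 110100 XOR 101011 = 011111
  pos 4: 111110 XOR 101011 = 010101
  pos 5: 101011 XOR 101011 = 000000
Remainder = 00000 (zero — the frame passes the CRC check).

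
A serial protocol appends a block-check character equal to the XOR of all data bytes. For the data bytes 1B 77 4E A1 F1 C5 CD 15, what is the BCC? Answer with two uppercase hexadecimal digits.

XOR the bytes together:
  start with 0x1B
  0x1B ⊕ 0x77 = 0x6C
  0x6C ⊕ 0x4E = 0x22
  0x22 ⊕ 0xA1 = 0x83
  0x83 ⊕ 0xF1 = 0x72
  0x72 ⊕ 0xC5 = 0xB7
  0xB7 ⊕ 0xCD = 0x7A
  0x7A ⊕ 0x15 = 0x6F

6F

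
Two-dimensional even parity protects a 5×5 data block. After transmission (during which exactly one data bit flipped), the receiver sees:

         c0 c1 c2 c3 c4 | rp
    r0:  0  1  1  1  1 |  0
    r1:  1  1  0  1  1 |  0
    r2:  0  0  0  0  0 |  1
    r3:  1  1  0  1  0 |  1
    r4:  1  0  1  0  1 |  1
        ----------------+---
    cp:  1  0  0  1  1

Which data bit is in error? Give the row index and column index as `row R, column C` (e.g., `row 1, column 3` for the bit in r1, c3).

row 2, column 1

Recompute each row's even parity and compare to rp:
  r0: data parity 0, sent rp 0 → ok
  r1: data parity 0, sent rp 0 → ok
  r2: data parity 0, sent rp 1 → mismatch
  r3: data parity 1, sent rp 1 → ok
  r4: data parity 1, sent rp 1 → ok
Recompute each column's even parity and compare to cp:
  c0: data parity 1, sent cp 1 → ok
  c1: data parity 1, sent cp 0 → mismatch
  c2: data parity 0, sent cp 0 → ok
  c3: data parity 1, sent cp 1 → ok
  c4: data parity 1, sent cp 1 → ok
Exactly one row (r2) and one column (c1) fail → the flipped bit is at their intersection.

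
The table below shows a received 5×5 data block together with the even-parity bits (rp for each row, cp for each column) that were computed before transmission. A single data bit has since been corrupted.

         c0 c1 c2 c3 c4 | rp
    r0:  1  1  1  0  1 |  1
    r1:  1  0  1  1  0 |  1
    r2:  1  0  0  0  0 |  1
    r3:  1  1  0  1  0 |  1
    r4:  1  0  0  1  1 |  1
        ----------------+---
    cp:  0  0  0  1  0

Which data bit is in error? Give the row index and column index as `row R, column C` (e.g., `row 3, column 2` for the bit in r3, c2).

Recompute each row's even parity and compare to rp:
  r0: data parity 0, sent rp 1 → mismatch
  r1: data parity 1, sent rp 1 → ok
  r2: data parity 1, sent rp 1 → ok
  r3: data parity 1, sent rp 1 → ok
  r4: data parity 1, sent rp 1 → ok
Recompute each column's even parity and compare to cp:
  c0: data parity 1, sent cp 0 → mismatch
  c1: data parity 0, sent cp 0 → ok
  c2: data parity 0, sent cp 0 → ok
  c3: data parity 1, sent cp 1 → ok
  c4: data parity 0, sent cp 0 → ok
Exactly one row (r0) and one column (c0) fail → the flipped bit is at their intersection.

row 0, column 0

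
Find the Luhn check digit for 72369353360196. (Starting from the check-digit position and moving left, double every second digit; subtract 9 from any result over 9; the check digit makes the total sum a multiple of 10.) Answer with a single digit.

Partial digits right→left: 6 9 1 0 6 3 3 5 3 9 6 3 2 7
Double every second digit counting from the check-digit position (so the 1st, 3rd, 5th, ... of the partial from the right).
  doubled (with −9 where >9): 3 2 3 6 6 3 4 → sum 27
  kept as-is: 9 0 3 5 9 3 7 → sum 36
Total = 27 + 36 = 63.
Check digit = (10 − (63 mod 10)) mod 10 = 7.

7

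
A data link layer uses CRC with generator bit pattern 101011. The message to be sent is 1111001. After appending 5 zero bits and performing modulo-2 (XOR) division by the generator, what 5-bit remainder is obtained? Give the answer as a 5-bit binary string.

00111

Append 5 zeros: 111100100000. Divide by 101011 (XOR where the leading bit is 1):
  pos 0: 111100 XOR 101011 = 010111
  pos 1: 101111 XOR 101011 = 000100
  pos 4: 100000 XOR 101011 = 001011
  pos 6: 101100 XOR 101011 = 000111
Remainder (last 5 bits) = 00111. This is the CRC / FCS.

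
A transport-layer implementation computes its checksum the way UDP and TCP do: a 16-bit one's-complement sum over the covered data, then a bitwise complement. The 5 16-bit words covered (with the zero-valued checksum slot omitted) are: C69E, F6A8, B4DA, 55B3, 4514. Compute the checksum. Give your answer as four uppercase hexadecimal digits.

F315

One's-complement addition (fold any carry out of bit 15 back into bit 0):
  0xC69E + 0xF6A8 = 0x1BD46 → wrap carry → 0xBD47
  0xBD47 + 0xB4DA = 0x17221 → wrap carry → 0x7222
  0x7222 + 0x55B3 = 0x0C7D5
  0xC7D5 + 0x4514 = 0x10CE9 → wrap carry → 0x0CEA
One's-complement sum = 0x0CEA.
Checksum = ~0x0CEA & 0xFFFF = 0xF315.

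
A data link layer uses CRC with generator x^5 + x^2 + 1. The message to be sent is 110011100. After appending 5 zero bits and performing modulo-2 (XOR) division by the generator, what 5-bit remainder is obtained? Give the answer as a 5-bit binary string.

10001

Append 5 zeros: 11001110000000. Divide by 100101 (XOR where the leading bit is 1):
  pos 0: 110011 XOR 100101 = 010110
  pos 1: 101101 XOR 100101 = 001000
  pos 3: 100000 XOR 100101 = 000101
  pos 6: 101000 XOR 100101 = 001101
  pos 8: 110100 XOR 100101 = 010001
Remainder (last 5 bits) = 10001. This is the CRC / FCS.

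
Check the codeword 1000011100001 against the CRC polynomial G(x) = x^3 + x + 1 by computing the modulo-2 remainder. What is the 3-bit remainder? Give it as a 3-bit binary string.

101

Modulo-2 division of 1000011100001 by 1011:
  pos 0: 1000 XOR 1011 = 0011
  pos 2: 1101 XOR 1011 = 0110
  pos 3: 1101 XOR 1011 = 0110
  pos 4: 1101 XOR 1011 = 0110
  pos 5: 1100 XOR 1011 = 0111
  pos 6: 1110 XOR 1011 = 0101
  pos 7: 1010 XOR 1011 = 0001
Remainder = 101 (nonzero — an error is detected).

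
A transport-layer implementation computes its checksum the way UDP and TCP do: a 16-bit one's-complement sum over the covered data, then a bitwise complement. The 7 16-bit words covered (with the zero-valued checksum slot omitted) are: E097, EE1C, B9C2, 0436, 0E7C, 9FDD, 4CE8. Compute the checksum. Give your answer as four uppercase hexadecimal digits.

One's-complement addition (fold any carry out of bit 15 back into bit 0):
  0xE097 + 0xEE1C = 0x1CEB3 → wrap carry → 0xCEB4
  0xCEB4 + 0xB9C2 = 0x18876 → wrap carry → 0x8877
  0x8877 + 0x0436 = 0x08CAD
  0x8CAD + 0x0E7C = 0x09B29
  0x9B29 + 0x9FDD = 0x13B06 → wrap carry → 0x3B07
  0x3B07 + 0x4CE8 = 0x087EF
One's-complement sum = 0x87EF.
Checksum = ~0x87EF & 0xFFFF = 0x7810.

7810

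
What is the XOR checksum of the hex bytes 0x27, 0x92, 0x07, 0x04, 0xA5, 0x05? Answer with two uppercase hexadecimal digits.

XOR the bytes together:
  start with 0x27
  0x27 ⊕ 0x92 = 0xB5
  0xB5 ⊕ 0x07 = 0xB2
  0xB2 ⊕ 0x04 = 0xB6
  0xB6 ⊕ 0xA5 = 0x13
  0x13 ⊕ 0x05 = 0x16

16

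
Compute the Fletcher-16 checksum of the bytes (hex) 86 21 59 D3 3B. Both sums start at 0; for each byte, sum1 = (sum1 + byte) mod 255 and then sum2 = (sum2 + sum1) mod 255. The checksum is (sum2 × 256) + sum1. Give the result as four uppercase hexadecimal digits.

1410

Running sums (mod 255):
  after byte 0 (86): sum1=134, sum2=134
  after byte 1 (21): sum1=167, sum2=46
  after byte 2 (59): sum1=1, sum2=47
  after byte 3 (D3): sum1=212, sum2=4
  after byte 4 (3B): sum1=16, sum2=20
Checksum = sum2·256 + sum1 = 20·256 + 16 = 5136 = 0x1410.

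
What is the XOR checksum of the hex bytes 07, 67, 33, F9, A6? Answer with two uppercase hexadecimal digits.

0C

XOR the bytes together:
  start with 0x07
  0x07 ⊕ 0x67 = 0x60
  0x60 ⊕ 0x33 = 0x53
  0x53 ⊕ 0xF9 = 0xAA
  0xAA ⊕ 0xA6 = 0x0C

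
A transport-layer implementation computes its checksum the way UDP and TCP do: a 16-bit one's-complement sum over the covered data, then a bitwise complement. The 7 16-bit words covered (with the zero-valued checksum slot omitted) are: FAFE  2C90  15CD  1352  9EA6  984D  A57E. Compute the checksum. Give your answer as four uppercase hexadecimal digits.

One's-complement addition (fold any carry out of bit 15 back into bit 0):
  0xFAFE + 0x2C90 = 0x1278E → wrap carry → 0x278F
  0x278F + 0x15CD = 0x03D5C
  0x3D5C + 0x1352 = 0x050AE
  0x50AE + 0x9EA6 = 0x0EF54
  0xEF54 + 0x984D = 0x187A1 → wrap carry → 0x87A2
  0x87A2 + 0xA57E = 0x12D20 → wrap carry → 0x2D21
One's-complement sum = 0x2D21.
Checksum = ~0x2D21 & 0xFFFF = 0xD2DE.

D2DE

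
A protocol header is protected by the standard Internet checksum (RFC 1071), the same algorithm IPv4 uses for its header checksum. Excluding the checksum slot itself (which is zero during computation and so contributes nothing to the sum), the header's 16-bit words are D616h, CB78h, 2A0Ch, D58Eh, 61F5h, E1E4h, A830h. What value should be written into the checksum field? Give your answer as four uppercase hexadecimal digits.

One's-complement addition (fold any carry out of bit 15 back into bit 0):
  0xD616 + 0xCB78 = 0x1A18E → wrap carry → 0xA18F
  0xA18F + 0x2A0C = 0x0CB9B
  0xCB9B + 0xD58E = 0x1A129 → wrap carry → 0xA12A
  0xA12A + 0x61F5 = 0x1031F → wrap carry → 0x0320
  0x0320 + 0xE1E4 = 0x0E504
  0xE504 + 0xA830 = 0x18D34 → wrap carry → 0x8D35
One's-complement sum = 0x8D35.
Checksum = ~0x8D35 & 0xFFFF = 0x72CA.

72CA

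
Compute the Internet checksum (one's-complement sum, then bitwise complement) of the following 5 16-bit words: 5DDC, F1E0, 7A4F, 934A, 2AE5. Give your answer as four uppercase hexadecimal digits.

One's-complement addition (fold any carry out of bit 15 back into bit 0):
  0x5DDC + 0xF1E0 = 0x14FBC → wrap carry → 0x4FBD
  0x4FBD + 0x7A4F = 0x0CA0C
  0xCA0C + 0x934A = 0x15D56 → wrap carry → 0x5D57
  0x5D57 + 0x2AE5 = 0x0883C
One's-complement sum = 0x883C.
Checksum = ~0x883C & 0xFFFF = 0x77C3.

77C3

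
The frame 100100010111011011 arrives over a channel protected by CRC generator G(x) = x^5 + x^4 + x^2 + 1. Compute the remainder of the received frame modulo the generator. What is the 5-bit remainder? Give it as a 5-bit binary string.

00000

Modulo-2 division of 100100010111011011 by 110101:
  pos 0: 100100 XOR 110101 = 010001
  pos 1: 100010 XOR 110101 = 010111
  pos 2: 101111 XOR 110101 = 011010
  pos 3: 110100 XOR 110101 = 000001
  pos 8: 111101 XOR 110101 = 001000
  pos 10: 100010 XOR 110101 = 010111
  pos 11: 101111 XOR 110101 = 011010
  pos 12: 110101 XOR 110101 = 000000
Remainder = 00000 (zero — the frame passes the CRC check).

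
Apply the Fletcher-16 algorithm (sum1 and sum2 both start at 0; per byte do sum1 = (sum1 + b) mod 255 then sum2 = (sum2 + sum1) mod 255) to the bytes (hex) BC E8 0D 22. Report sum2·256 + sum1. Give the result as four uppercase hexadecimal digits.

Running sums (mod 255):
  after byte 0 (BC): sum1=188, sum2=188
  after byte 1 (E8): sum1=165, sum2=98
  after byte 2 (0D): sum1=178, sum2=21
  after byte 3 (22): sum1=212, sum2=233
Checksum = sum2·256 + sum1 = 233·256 + 212 = 59860 = 0xE9D4.

E9D4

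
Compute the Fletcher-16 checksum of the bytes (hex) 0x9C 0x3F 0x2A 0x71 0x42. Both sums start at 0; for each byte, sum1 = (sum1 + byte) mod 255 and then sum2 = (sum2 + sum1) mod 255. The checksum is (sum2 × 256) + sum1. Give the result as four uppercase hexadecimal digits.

Running sums (mod 255):
  after byte 0 (0x9C): sum1=156, sum2=156
  after byte 1 (0x3F): sum1=219, sum2=120
  after byte 2 (0x2A): sum1=6, sum2=126
  after byte 3 (0x71): sum1=119, sum2=245
  after byte 4 (0x42): sum1=185, sum2=175
Checksum = sum2·256 + sum1 = 175·256 + 185 = 44985 = 0xAFB9.

AFB9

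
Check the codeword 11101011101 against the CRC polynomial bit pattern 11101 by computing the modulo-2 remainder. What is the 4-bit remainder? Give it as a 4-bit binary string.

Modulo-2 division of 11101011101 by 11101:
  pos 0: 11101 XOR 11101 = 00000
  pos 6: 11101 XOR 11101 = 00000
Remainder = 0000 (zero — the frame passes the CRC check).

0000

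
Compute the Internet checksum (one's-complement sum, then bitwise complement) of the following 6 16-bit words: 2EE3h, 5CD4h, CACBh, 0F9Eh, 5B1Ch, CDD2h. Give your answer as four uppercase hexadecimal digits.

70EF

One's-complement addition (fold any carry out of bit 15 back into bit 0):
  0x2EE3 + 0x5CD4 = 0x08BB7
  0x8BB7 + 0xCACB = 0x15682 → wrap carry → 0x5683
  0x5683 + 0x0F9E = 0x06621
  0x6621 + 0x5B1C = 0x0C13D
  0xC13D + 0xCDD2 = 0x18F0F → wrap carry → 0x8F10
One's-complement sum = 0x8F10.
Checksum = ~0x8F10 & 0xFFFF = 0x70EF.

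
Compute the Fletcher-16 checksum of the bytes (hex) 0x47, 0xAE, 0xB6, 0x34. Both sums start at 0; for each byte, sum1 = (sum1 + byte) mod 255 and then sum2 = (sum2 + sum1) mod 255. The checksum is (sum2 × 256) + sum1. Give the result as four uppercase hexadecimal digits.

Running sums (mod 255):
  after byte 0 (0x47): sum1=71, sum2=71
  after byte 1 (0xAE): sum1=245, sum2=61
  after byte 2 (0xB6): sum1=172, sum2=233
  after byte 3 (0x34): sum1=224, sum2=202
Checksum = sum2·256 + sum1 = 202·256 + 224 = 51936 = 0xCAE0.

CAE0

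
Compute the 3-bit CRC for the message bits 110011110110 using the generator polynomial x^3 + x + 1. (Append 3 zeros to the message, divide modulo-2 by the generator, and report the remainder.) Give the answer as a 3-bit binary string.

001

Append 3 zeros: 110011110110000. Divide by 1011 (XOR where the leading bit is 1):
  pos 0: 1100 XOR 1011 = 0111
  pos 1: 1111 XOR 1011 = 0100
  pos 2: 1001 XOR 1011 = 0010
  pos 4: 1011 XOR 1011 = 0000
  pos 9: 1100 XOR 1011 = 0111
  pos 10: 1110 XOR 1011 = 0101
  pos 11: 1010 XOR 1011 = 0001
Remainder (last 3 bits) = 001. This is the CRC / FCS.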